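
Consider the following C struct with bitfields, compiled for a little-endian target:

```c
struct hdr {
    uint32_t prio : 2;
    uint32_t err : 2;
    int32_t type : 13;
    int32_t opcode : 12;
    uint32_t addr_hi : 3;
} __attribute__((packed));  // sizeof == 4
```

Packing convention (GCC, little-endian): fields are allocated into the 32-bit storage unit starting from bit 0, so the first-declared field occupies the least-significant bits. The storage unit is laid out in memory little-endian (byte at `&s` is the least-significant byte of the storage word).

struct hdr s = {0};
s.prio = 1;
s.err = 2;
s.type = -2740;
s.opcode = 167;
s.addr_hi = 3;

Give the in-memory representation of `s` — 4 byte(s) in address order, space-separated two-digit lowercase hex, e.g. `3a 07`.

[0+:2] prio=1 & 0x3 = 0x1; word=0x00000001
[2+:2] err=2 & 0x3 = 0x2; word=0x00000009
[4+:13] type=-2740 & 0x1fff = 0x154c; word=0x000154c9
[17+:12] opcode=167 & 0xfff = 0xa7; word=0x014f54c9
[29+:3] addr_hi=3 & 0x7 = 0x3; word=0x614f54c9
word = 0x614f54c9 → little-endian bytes:
  [0]=0xc9  [1]=0x54  [2]=0x4f  [3]=0x61

c9 54 4f 61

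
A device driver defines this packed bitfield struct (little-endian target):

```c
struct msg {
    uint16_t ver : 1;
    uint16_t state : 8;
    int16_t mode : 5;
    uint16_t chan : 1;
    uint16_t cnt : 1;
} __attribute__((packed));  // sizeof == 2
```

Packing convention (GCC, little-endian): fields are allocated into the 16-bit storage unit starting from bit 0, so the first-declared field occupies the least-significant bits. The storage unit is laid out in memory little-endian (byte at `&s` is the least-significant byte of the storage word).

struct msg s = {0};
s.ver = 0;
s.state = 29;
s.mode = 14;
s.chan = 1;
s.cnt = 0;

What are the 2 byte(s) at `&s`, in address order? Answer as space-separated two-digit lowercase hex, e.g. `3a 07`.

3a 5c

ver (1b) val=0 bits=0x0 at bit 0: 0x0000
state (8b) val=29 bits=0x1d at bit 1: 0x003a
mode (5b) val=14 bits=0xe at bit 9: 0x1c3a
chan (1b) val=1 bits=0x1 at bit 14: 0x5c3a
cnt (1b) val=0 bits=0x0 at bit 15: 0x5c3a
word = 0x5c3a → little-endian bytes:
  [0]=0x3a  [1]=0x5c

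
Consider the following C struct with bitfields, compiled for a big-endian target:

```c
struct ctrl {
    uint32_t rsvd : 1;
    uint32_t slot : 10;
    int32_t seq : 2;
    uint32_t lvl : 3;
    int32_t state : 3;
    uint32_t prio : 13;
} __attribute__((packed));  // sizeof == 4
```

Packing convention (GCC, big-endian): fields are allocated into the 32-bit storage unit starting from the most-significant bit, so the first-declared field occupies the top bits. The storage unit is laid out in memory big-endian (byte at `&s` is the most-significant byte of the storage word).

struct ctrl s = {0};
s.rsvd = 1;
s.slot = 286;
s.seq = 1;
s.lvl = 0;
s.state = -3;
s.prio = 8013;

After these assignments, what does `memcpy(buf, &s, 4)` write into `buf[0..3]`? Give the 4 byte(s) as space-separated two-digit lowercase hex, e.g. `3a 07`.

[31+:1] rsvd=1 & 0x1 = 0x1; word=0x80000000
[21+:10] slot=286 & 0x3ff = 0x11e; word=0xa3c00000
[19+:2] seq=1 & 0x3 = 0x1; word=0xa3c80000
[16+:3] lvl=0 & 0x7 = 0x0; word=0xa3c80000
[13+:3] state=-3 & 0x7 = 0x5; word=0xa3c8a000
[0+:13] prio=8013 & 0x1fff = 0x1f4d; word=0xa3c8bf4d
word = 0xa3c8bf4d → big-endian bytes:
  [0]=0xa3  [1]=0xc8  [2]=0xbf  [3]=0x4d

a3 c8 bf 4d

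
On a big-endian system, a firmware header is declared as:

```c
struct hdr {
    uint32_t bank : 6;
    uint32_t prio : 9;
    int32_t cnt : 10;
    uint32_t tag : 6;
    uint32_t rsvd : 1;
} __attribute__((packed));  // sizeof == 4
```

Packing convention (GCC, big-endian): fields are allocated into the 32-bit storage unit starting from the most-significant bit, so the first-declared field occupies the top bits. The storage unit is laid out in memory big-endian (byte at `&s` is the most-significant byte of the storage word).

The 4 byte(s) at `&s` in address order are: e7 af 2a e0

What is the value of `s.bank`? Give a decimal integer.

[0]=0xe7 [1]=0xaf [2]=0x2a [3]=0xe0 (big-endian) → word 0xe7af2ae0
bank:6 @ bit 26 → (0xe7af2ae0>>26)&0x3f = 0x39  ←
prio:9 @ bit 17 → (0xe7af2ae0>>17)&0x1ff = 0x1d7
cnt:10 @ bit 7 → (0xe7af2ae0>>7)&0x3ff = 0x255
tag:6 @ bit 1 → (0xe7af2ae0>>1)&0x3f = 0x30
rsvd:1 @ bit 0 → (0xe7af2ae0>>0)&0x1 = 0x0

57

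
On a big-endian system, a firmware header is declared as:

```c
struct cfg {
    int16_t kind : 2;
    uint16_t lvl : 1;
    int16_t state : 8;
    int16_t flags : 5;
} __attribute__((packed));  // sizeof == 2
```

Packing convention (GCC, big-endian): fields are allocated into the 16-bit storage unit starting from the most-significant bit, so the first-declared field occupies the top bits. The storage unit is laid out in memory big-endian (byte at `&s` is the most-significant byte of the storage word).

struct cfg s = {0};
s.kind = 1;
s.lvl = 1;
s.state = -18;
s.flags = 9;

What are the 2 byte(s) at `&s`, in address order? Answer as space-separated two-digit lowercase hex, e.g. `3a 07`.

7d c9

kind (2b) val=1 bits=0x1 at bit 14: 0x4000
lvl (1b) val=1 bits=0x1 at bit 13: 0x6000
state (8b) val=-18 bits=0xee at bit 5: 0x7dc0
flags (5b) val=9 bits=0x9 at bit 0: 0x7dc9
word = 0x7dc9 → big-endian bytes:
  [0]=0x7d  [1]=0xc9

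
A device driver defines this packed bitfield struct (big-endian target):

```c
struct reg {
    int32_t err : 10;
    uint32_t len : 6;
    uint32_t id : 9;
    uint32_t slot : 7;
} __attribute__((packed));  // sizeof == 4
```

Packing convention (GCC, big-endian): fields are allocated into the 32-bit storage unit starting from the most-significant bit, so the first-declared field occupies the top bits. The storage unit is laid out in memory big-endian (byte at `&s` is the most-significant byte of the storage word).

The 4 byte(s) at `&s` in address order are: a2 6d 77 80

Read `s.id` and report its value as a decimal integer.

239

[0]=0xa2 [1]=0x6d [2]=0x77 [3]=0x80 (big-endian) → word 0xa26d7780
err [22+:10] = (word>>22) & 0x3ff = 649
len [16+:6] = (word>>16) & 0x3f = 45
id [7+:9] = (word>>7) & 0x1ff = 239  ←
slot [0+:7] = (word>>0) & 0x7f = 0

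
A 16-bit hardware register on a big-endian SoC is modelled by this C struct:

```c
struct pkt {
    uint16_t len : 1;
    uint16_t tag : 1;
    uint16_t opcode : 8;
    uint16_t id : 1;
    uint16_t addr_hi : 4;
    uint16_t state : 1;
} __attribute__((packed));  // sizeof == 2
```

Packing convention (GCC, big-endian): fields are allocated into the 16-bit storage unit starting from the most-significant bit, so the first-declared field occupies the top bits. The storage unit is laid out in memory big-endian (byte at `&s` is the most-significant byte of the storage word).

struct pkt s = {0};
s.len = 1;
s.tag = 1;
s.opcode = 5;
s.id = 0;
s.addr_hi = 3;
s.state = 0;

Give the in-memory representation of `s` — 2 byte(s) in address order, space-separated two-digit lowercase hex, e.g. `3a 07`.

c1 46

len:1 = 1 → 0x1 << 15 → word 0x8000
tag:1 = 1 → 0x1 << 14 → word 0xc000
opcode:8 = 5 → 0x5 << 6 → word 0xc140
id:1 = 0 → 0x0 << 5 → word 0xc140
addr_hi:4 = 3 → 0x3 << 1 → word 0xc146
state:1 = 0 → 0x0 << 0 → word 0xc146
word = 0xc146 → big-endian bytes:
  [0]=0xc1  [1]=0x46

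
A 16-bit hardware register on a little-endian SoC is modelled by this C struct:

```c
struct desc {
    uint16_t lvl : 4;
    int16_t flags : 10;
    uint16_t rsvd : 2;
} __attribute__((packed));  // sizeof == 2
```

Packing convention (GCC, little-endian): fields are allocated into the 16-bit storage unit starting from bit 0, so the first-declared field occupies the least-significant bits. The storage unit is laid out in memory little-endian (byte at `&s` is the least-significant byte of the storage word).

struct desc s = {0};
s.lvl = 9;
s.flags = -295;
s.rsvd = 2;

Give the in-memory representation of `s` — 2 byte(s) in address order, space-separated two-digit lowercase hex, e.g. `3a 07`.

[0+:4] lvl=9 & 0xf = 0x9; word=0x0009
[4+:10] flags=-295 & 0x3ff = 0x2d9; word=0x2d99
[14+:2] rsvd=2 & 0x3 = 0x2; word=0xad99
word = 0xad99 → little-endian bytes:
  [0]=0x99  [1]=0xad

99 ad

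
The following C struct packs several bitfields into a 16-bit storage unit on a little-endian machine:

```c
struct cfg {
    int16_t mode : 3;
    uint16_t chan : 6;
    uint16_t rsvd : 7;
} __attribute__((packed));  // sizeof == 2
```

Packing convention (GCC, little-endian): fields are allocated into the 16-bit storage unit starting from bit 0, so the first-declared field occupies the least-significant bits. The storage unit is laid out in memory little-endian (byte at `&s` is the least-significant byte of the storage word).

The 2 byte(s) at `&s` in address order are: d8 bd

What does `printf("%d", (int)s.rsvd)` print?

94

[0]=0xd8 [1]=0xbd (little-endian) → word 0xbdd8
mode [0+:3] = (word>>0) & 0x7 = 0
chan [3+:6] = (word>>3) & 0x3f = 59
rsvd [9+:7] = (word>>9) & 0x7f = 94  ←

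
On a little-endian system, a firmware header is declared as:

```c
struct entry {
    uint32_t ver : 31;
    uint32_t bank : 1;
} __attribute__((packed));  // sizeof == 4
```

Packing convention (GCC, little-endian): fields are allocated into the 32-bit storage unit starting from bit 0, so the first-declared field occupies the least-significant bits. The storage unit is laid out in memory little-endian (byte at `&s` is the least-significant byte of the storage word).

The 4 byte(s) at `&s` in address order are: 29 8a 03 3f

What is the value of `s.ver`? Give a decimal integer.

[0]=0x29 [1]=0x8a [2]=0x03 [3]=0x3f (little-endian) → word 0x3f038a29
ver [0+:31] = (word>>0) & 0x7fffffff = 1057196585  ←
bank [31+:1] = (word>>31) & 0x1 = 0

1057196585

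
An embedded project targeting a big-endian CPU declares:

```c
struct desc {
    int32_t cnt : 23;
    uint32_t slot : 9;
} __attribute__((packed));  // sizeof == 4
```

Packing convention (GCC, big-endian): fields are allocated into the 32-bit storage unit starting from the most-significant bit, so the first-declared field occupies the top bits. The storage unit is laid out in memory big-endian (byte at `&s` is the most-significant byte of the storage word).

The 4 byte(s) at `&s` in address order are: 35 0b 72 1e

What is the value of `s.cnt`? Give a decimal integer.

[0]=0x35 [1]=0x0b [2]=0x72 [3]=0x1e (big-endian) → word 0x350b721e
cnt:23 @ bit 9 → (0x350b721e>>9)&0x7fffff = 0x1a85b9  ←
slot:9 @ bit 0 → (0x350b721e>>0)&0x1ff = 0x1e
cnt signed 23b, MSB=0: value = 1738169

1738169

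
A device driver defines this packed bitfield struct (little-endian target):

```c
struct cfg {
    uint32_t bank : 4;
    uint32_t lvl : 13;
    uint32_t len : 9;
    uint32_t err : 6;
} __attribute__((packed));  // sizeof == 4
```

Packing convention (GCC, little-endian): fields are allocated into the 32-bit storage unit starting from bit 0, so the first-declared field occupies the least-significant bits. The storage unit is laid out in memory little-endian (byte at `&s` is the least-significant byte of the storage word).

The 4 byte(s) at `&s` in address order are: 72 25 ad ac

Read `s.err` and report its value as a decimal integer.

[0]=0x72 [1]=0x25 [2]=0xad [3]=0xac (little-endian) → word 0xacad2572
bank [0+:4] = (word>>0) & 0xf = 2
lvl [4+:13] = (word>>4) & 0x1fff = 4695
len [17+:9] = (word>>17) & 0x1ff = 86
err [26+:6] = (word>>26) & 0x3f = 43  ←

43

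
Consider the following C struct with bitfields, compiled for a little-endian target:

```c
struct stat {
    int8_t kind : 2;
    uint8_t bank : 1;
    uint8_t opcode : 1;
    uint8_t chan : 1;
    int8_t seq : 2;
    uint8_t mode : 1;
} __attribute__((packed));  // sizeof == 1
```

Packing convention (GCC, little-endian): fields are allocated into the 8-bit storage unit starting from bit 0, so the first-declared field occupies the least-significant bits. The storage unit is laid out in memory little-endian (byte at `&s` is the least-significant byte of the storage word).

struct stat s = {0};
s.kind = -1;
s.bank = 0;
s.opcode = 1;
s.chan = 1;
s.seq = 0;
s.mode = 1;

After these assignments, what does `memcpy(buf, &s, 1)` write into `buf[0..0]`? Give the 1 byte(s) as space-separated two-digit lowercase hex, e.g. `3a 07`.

9b

[0+:2] kind=-1 & 0x3 = 0x3; word=0x03
[2+:1] bank=0 & 0x1 = 0x0; word=0x03
[3+:1] opcode=1 & 0x1 = 0x1; word=0x0b
[4+:1] chan=1 & 0x1 = 0x1; word=0x1b
[5+:2] seq=0 & 0x3 = 0x0; word=0x1b
[7+:1] mode=1 & 0x1 = 0x1; word=0x9b
word = 0x9b → little-endian bytes:
  [0]=0x9b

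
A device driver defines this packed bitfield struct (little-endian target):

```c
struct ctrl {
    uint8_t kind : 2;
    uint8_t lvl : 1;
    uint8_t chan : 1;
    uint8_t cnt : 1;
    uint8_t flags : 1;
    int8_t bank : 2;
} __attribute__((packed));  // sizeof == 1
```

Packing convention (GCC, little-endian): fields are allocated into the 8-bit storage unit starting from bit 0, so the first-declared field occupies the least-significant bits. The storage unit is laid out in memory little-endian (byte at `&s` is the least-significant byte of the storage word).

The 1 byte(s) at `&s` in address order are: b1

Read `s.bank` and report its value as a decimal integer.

-2

[0]=0xb1 (little-endian) → word 0xb1
kind [0+:2] = (word>>0) & 0x3 = 1
lvl [2+:1] = (word>>2) & 0x1 = 0
chan [3+:1] = (word>>3) & 0x1 = 0
cnt [4+:1] = (word>>4) & 0x1 = 1
flags [5+:1] = (word>>5) & 0x1 = 1
bank [6+:2] = (word>>6) & 0x3 = 2  ←
bank signed 2b, MSB=1: 2 - 4 = -2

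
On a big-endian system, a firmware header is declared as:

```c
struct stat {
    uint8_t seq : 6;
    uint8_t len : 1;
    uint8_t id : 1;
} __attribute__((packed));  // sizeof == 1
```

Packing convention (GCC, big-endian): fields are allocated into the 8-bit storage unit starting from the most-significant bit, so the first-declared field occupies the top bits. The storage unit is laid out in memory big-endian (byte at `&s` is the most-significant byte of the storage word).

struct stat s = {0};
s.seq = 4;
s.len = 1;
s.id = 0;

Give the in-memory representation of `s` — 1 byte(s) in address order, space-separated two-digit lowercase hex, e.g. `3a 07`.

[2+:6] seq=4 & 0x3f = 0x4; word=0x10
[1+:1] len=1 & 0x1 = 0x1; word=0x12
[0+:1] id=0 & 0x1 = 0x0; word=0x12
word = 0x12 → big-endian bytes:
  [0]=0x12

12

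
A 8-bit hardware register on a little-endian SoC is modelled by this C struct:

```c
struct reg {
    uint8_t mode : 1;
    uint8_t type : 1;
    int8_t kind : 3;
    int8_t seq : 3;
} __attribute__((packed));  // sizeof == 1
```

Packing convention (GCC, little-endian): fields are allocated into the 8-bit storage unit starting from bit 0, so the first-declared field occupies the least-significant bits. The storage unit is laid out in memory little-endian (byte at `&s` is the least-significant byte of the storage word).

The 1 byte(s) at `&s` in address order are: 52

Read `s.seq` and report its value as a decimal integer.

2

[0]=0x52 (little-endian) → word 0x52
mode [0+:1] = (word>>0) & 0x1 = 0
type [1+:1] = (word>>1) & 0x1 = 1
kind [2+:3] = (word>>2) & 0x7 = 4
seq [5+:3] = (word>>5) & 0x7 = 2  ←
seq signed 3b, MSB=0: value = 2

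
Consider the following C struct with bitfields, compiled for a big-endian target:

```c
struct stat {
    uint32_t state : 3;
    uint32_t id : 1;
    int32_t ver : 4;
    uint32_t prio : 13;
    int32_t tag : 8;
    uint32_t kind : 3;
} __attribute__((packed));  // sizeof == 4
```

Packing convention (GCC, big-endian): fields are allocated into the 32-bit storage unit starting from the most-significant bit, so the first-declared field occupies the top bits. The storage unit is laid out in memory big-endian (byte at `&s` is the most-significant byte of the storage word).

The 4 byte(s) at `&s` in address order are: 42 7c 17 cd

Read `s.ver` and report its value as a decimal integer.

[0]=0x42 [1]=0x7c [2]=0x17 [3]=0xcd (big-endian) → word 0x427c17cd
state [29+:3] = (word>>29) & 0x7 = 2
id [28+:1] = (word>>28) & 0x1 = 0
ver [24+:4] = (word>>24) & 0xf = 2  ←
prio [11+:13] = (word>>11) & 0x1fff = 3970
tag [3+:8] = (word>>3) & 0xff = 249
kind [0+:3] = (word>>0) & 0x7 = 5
ver signed 4b, MSB=0: value = 2

2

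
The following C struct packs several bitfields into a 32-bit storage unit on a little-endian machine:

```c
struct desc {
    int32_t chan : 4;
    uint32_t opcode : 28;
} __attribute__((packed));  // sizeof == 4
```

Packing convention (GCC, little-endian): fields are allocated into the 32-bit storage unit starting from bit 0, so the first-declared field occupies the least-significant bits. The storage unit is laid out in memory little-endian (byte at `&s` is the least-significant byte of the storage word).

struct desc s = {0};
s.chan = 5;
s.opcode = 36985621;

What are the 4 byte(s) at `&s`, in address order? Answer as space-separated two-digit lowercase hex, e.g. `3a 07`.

55 b1 45 23

[0+:4] chan=5 & 0xf = 0x5; word=0x00000005
[4+:28] opcode=36985621 & 0xfffffff = 0x2345b15; word=0x2345b155
word = 0x2345b155 → little-endian bytes:
  [0]=0x55  [1]=0xb1  [2]=0x45  [3]=0x23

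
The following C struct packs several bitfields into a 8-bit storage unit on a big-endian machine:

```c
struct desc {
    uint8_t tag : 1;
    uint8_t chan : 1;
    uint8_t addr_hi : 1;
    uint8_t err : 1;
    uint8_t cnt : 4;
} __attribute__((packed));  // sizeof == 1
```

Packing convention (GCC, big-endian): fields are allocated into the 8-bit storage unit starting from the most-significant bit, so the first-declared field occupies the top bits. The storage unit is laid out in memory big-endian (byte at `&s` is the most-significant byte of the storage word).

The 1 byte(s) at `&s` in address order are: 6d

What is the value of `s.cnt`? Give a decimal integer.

[0]=0x6d (big-endian) → word 0x6d
tag [7+:1] = (word>>7) & 0x1 = 0
chan [6+:1] = (word>>6) & 0x1 = 1
addr_hi [5+:1] = (word>>5) & 0x1 = 1
err [4+:1] = (word>>4) & 0x1 = 0
cnt [0+:4] = (word>>0) & 0xf = 13  ←

13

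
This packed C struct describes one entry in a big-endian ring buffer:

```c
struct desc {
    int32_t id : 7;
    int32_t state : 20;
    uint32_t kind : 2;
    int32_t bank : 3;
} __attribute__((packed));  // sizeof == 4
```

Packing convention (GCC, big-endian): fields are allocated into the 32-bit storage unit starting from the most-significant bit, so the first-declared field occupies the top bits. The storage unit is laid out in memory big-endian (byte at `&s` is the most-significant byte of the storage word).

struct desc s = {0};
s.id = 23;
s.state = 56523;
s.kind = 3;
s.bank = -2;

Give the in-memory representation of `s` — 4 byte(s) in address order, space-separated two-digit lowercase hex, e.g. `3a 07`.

2e 1b 99 7e

id (7b) val=23 bits=0x17 at bit 25: 0x2e000000
state (20b) val=56523 bits=0xdccb at bit 5: 0x2e1b9960
kind (2b) val=3 bits=0x3 at bit 3: 0x2e1b9978
bank (3b) val=-2 bits=0x6 at bit 0: 0x2e1b997e
word = 0x2e1b997e → big-endian bytes:
  [0]=0x2e  [1]=0x1b  [2]=0x99  [3]=0x7e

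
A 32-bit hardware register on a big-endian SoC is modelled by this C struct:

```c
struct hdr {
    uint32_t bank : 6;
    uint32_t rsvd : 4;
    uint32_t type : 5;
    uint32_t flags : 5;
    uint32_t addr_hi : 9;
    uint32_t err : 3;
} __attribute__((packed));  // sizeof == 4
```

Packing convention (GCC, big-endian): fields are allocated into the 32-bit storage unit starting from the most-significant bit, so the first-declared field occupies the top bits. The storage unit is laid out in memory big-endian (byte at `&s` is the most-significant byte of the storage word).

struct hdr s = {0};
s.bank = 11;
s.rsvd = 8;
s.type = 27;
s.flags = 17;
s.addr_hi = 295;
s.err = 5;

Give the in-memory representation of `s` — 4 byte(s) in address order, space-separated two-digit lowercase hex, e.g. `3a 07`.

2e 37 19 3d

[26+:6] bank=11 & 0x3f = 0xb; word=0x2c000000
[22+:4] rsvd=8 & 0xf = 0x8; word=0x2e000000
[17+:5] type=27 & 0x1f = 0x1b; word=0x2e360000
[12+:5] flags=17 & 0x1f = 0x11; word=0x2e371000
[3+:9] addr_hi=295 & 0x1ff = 0x127; word=0x2e371938
[0+:3] err=5 & 0x7 = 0x5; word=0x2e37193d
word = 0x2e37193d → big-endian bytes:
  [0]=0x2e  [1]=0x37  [2]=0x19  [3]=0x3d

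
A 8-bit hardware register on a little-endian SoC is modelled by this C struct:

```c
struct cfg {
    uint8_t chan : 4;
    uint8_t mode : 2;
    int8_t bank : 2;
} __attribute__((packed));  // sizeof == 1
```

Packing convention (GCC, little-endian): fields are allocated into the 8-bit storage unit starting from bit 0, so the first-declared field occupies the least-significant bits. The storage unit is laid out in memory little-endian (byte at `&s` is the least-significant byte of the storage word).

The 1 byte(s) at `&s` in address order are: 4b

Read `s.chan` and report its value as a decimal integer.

[0]=0x4b (little-endian) → word 0x4b
chan [0+:4] = (word>>0) & 0xf = 11  ←
mode [4+:2] = (word>>4) & 0x3 = 0
bank [6+:2] = (word>>6) & 0x3 = 1

11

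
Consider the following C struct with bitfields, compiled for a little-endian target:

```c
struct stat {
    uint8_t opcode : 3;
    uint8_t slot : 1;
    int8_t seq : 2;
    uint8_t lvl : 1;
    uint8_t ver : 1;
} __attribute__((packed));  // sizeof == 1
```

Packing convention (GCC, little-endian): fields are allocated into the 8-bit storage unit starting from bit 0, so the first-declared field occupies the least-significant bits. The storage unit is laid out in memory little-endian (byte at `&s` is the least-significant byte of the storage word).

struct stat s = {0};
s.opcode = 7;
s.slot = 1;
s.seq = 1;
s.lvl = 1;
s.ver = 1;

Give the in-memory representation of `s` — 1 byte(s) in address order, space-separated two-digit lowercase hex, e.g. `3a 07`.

[0+:3] opcode=7 & 0x7 = 0x7; word=0x07
[3+:1] slot=1 & 0x1 = 0x1; word=0x0f
[4+:2] seq=1 & 0x3 = 0x1; word=0x1f
[6+:1] lvl=1 & 0x1 = 0x1; word=0x5f
[7+:1] ver=1 & 0x1 = 0x1; word=0xdf
word = 0xdf → little-endian bytes:
  [0]=0xdf

df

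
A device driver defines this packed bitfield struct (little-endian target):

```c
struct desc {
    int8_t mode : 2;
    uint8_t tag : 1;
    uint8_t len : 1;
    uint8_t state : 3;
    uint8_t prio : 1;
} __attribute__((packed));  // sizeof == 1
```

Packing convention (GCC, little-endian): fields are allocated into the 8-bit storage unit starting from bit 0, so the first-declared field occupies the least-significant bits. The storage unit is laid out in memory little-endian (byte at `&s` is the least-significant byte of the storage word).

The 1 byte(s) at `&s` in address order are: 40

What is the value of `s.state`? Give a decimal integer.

4

[0]=0x40 (little-endian) → word 0x40
mode:2 @ bit 0 → (0x40>>0)&0x3 = 0x0
tag:1 @ bit 2 → (0x40>>2)&0x1 = 0x0
len:1 @ bit 3 → (0x40>>3)&0x1 = 0x0
state:3 @ bit 4 → (0x40>>4)&0x7 = 0x4  ←
prio:1 @ bit 7 → (0x40>>7)&0x1 = 0x0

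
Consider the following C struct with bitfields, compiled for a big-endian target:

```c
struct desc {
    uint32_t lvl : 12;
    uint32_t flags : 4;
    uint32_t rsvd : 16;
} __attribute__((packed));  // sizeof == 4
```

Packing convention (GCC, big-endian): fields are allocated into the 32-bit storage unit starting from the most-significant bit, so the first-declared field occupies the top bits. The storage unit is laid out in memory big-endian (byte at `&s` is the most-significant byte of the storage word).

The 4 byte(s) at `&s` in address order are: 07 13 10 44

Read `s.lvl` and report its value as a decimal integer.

113

[0]=0x07 [1]=0x13 [2]=0x10 [3]=0x44 (big-endian) → word 0x07131044
lvl:12 @ bit 20 → (0x07131044>>20)&0xfff = 0x71  ←
flags:4 @ bit 16 → (0x07131044>>16)&0xf = 0x3
rsvd:16 @ bit 0 → (0x07131044>>0)&0xffff = 0x1044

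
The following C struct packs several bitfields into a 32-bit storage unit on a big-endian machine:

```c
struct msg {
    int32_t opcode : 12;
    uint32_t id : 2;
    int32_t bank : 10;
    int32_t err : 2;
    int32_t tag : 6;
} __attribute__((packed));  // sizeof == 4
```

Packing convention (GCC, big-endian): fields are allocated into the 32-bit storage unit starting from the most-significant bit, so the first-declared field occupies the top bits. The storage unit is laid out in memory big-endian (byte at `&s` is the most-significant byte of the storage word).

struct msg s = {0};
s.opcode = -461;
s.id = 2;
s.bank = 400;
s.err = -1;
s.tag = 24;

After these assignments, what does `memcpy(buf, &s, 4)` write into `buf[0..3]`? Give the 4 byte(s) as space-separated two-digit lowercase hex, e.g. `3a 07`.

[20+:12] opcode=-461 & 0xfff = 0xe33; word=0xe3300000
[18+:2] id=2 & 0x3 = 0x2; word=0xe3380000
[8+:10] bank=400 & 0x3ff = 0x190; word=0xe3399000
[6+:2] err=-1 & 0x3 = 0x3; word=0xe33990c0
[0+:6] tag=24 & 0x3f = 0x18; word=0xe33990d8
word = 0xe33990d8 → big-endian bytes:
  [0]=0xe3  [1]=0x39  [2]=0x90  [3]=0xd8

e3 39 90 d8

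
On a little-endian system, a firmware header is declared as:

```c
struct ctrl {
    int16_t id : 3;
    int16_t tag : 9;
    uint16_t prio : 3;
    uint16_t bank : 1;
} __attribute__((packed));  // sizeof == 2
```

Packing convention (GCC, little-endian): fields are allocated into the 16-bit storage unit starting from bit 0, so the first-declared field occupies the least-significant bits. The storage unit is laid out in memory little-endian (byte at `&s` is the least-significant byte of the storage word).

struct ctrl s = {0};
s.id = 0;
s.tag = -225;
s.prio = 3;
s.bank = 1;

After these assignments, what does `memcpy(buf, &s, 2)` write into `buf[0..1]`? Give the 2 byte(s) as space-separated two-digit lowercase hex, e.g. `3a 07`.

id:3 = 0 → 0x0 << 0 → word 0x0000
tag:9 = -225 → 0x11f << 3 → word 0x08f8
prio:3 = 3 → 0x3 << 12 → word 0x38f8
bank:1 = 1 → 0x1 << 15 → word 0xb8f8
word = 0xb8f8 → little-endian bytes:
  [0]=0xf8  [1]=0xb8

f8 b8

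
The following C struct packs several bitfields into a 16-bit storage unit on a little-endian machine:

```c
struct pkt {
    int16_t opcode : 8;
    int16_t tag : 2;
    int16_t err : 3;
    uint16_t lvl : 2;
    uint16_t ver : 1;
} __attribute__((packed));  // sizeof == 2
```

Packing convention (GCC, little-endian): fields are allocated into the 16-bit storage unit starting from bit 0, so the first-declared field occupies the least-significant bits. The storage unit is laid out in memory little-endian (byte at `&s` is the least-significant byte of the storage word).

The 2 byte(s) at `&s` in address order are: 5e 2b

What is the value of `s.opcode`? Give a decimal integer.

[0]=0x5e [1]=0x2b (little-endian) → word 0x2b5e
opcode [0+:8] = (word>>0) & 0xff = 94  ←
tag [8+:2] = (word>>8) & 0x3 = 3
err [10+:3] = (word>>10) & 0x7 = 2
lvl [13+:2] = (word>>13) & 0x3 = 1
ver [15+:1] = (word>>15) & 0x1 = 0
opcode signed 8b, MSB=0: value = 94

94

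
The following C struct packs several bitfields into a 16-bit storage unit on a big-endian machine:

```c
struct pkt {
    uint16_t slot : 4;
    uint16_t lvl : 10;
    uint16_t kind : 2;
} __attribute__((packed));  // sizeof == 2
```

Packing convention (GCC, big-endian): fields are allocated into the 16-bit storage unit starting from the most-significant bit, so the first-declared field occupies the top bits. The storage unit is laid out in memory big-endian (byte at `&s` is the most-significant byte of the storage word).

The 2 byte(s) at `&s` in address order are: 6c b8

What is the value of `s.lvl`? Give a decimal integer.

[0]=0x6c [1]=0xb8 (big-endian) → word 0x6cb8
slot:4 @ bit 12 → (0x6cb8>>12)&0xf = 0x6
lvl:10 @ bit 2 → (0x6cb8>>2)&0x3ff = 0x32e  ←
kind:2 @ bit 0 → (0x6cb8>>0)&0x3 = 0x0

814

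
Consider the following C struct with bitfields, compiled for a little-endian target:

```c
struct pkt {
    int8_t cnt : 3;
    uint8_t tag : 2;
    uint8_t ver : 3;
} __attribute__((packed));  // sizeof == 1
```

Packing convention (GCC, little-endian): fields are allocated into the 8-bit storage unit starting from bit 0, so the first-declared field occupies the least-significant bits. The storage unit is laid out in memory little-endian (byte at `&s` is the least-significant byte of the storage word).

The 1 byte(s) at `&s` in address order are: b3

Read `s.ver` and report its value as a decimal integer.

5

[0]=0xb3 (little-endian) → word 0xb3
cnt [0+:3] = (word>>0) & 0x7 = 3
tag [3+:2] = (word>>3) & 0x3 = 2
ver [5+:3] = (word>>5) & 0x7 = 5  ←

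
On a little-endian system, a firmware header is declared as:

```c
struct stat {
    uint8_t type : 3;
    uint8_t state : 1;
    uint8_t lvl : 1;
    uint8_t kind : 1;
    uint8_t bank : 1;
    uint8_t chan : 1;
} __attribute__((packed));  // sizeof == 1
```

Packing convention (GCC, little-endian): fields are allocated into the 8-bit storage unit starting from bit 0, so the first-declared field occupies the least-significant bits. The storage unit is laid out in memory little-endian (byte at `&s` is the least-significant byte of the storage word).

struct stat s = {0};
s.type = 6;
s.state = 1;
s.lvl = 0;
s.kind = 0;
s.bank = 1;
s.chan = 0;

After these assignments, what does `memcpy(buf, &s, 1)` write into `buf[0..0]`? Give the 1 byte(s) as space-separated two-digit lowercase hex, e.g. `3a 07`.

4e

[0+:3] type=6 & 0x7 = 0x6; word=0x06
[3+:1] state=1 & 0x1 = 0x1; word=0x0e
[4+:1] lvl=0 & 0x1 = 0x0; word=0x0e
[5+:1] kind=0 & 0x1 = 0x0; word=0x0e
[6+:1] bank=1 & 0x1 = 0x1; word=0x4e
[7+:1] chan=0 & 0x1 = 0x0; word=0x4e
word = 0x4e → little-endian bytes:
  [0]=0x4e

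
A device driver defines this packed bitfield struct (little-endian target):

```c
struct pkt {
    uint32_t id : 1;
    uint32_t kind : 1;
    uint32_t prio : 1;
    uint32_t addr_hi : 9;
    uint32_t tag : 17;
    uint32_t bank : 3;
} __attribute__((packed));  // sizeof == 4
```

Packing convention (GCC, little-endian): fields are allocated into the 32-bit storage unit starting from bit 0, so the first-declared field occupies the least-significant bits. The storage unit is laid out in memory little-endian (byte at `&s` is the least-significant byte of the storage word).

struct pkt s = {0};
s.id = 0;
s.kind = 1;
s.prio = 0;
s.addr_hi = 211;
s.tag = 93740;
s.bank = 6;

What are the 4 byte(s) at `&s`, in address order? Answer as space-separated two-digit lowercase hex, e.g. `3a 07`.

id (1b) val=0 bits=0x0 at bit 0: 0x00000000
kind (1b) val=1 bits=0x1 at bit 1: 0x00000002
prio (1b) val=0 bits=0x0 at bit 2: 0x00000002
addr_hi (9b) val=211 bits=0xd3 at bit 3: 0x0000069a
tag (17b) val=93740 bits=0x16e2c at bit 12: 0x16e2c69a
bank (3b) val=6 bits=0x6 at bit 29: 0xd6e2c69a
word = 0xd6e2c69a → little-endian bytes:
  [0]=0x9a  [1]=0xc6  [2]=0xe2  [3]=0xd6

9a c6 e2 d6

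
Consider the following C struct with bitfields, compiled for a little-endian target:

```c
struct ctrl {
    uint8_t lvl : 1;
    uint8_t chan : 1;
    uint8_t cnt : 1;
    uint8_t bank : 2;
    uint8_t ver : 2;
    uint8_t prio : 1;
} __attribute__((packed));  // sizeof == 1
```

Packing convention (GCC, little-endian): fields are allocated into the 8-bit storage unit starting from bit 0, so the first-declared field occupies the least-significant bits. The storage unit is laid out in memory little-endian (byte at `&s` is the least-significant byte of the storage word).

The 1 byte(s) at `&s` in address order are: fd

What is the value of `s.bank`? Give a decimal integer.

3

[0]=0xfd (little-endian) → word 0xfd
lvl:1 @ bit 0 → (0xfd>>0)&0x1 = 0x1
chan:1 @ bit 1 → (0xfd>>1)&0x1 = 0x0
cnt:1 @ bit 2 → (0xfd>>2)&0x1 = 0x1
bank:2 @ bit 3 → (0xfd>>3)&0x3 = 0x3  ←
ver:2 @ bit 5 → (0xfd>>5)&0x3 = 0x3
prio:1 @ bit 7 → (0xfd>>7)&0x1 = 0x1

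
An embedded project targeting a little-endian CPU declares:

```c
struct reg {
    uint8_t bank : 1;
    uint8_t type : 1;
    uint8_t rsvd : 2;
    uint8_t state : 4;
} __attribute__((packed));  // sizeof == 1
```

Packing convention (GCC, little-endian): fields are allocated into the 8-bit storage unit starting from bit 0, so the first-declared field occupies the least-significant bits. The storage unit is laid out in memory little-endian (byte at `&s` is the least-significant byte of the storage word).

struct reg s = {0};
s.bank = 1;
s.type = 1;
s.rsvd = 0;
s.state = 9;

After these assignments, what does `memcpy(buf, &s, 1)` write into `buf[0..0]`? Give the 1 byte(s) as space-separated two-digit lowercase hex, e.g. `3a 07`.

bank:1 = 1 → 0x1 << 0 → word 0x01
type:1 = 1 → 0x1 << 1 → word 0x03
rsvd:2 = 0 → 0x0 << 2 → word 0x03
state:4 = 9 → 0x9 << 4 → word 0x93
word = 0x93 → little-endian bytes:
  [0]=0x93

93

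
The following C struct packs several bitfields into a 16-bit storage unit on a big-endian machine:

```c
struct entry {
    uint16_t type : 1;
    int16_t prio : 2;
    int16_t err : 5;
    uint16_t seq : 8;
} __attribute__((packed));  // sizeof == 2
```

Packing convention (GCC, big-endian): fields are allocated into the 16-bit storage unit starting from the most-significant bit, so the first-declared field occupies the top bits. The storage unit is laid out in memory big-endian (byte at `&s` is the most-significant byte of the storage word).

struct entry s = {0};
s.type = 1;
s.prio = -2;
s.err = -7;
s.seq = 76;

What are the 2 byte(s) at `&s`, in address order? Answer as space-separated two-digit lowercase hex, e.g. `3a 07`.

d9 4c

type:1 = 1 → 0x1 << 15 → word 0x8000
prio:2 = -2 → 0x2 << 13 → word 0xc000
err:5 = -7 → 0x19 << 8 → word 0xd900
seq:8 = 76 → 0x4c << 0 → word 0xd94c
word = 0xd94c → big-endian bytes:
  [0]=0xd9  [1]=0x4c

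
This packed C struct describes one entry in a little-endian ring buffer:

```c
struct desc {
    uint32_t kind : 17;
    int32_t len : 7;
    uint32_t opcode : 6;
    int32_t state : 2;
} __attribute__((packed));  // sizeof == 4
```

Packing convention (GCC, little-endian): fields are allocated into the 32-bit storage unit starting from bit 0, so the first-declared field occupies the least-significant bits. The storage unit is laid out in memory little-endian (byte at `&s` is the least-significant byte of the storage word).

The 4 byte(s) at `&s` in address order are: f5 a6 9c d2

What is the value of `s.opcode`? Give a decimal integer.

18

[0]=0xf5 [1]=0xa6 [2]=0x9c [3]=0xd2 (little-endian) → word 0xd29ca6f5
kind [0+:17] = (word>>0) & 0x1ffff = 42741
len [17+:7] = (word>>17) & 0x7f = 78
opcode [24+:6] = (word>>24) & 0x3f = 18  ←
state [30+:2] = (word>>30) & 0x3 = 3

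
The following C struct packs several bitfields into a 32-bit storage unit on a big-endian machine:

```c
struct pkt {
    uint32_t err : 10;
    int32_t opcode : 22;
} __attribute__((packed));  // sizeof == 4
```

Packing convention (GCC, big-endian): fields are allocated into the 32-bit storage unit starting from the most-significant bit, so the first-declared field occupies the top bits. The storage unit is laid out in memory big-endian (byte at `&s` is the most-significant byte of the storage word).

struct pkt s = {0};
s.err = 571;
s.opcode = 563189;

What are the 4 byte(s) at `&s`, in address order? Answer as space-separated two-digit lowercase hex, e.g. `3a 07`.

err (10b) val=571 bits=0x23b at bit 22: 0x8ec00000
opcode (22b) val=563189 bits=0x897f5 at bit 0: 0x8ec897f5
word = 0x8ec897f5 → big-endian bytes:
  [0]=0x8e  [1]=0xc8  [2]=0x97  [3]=0xf5

8e c8 97 f5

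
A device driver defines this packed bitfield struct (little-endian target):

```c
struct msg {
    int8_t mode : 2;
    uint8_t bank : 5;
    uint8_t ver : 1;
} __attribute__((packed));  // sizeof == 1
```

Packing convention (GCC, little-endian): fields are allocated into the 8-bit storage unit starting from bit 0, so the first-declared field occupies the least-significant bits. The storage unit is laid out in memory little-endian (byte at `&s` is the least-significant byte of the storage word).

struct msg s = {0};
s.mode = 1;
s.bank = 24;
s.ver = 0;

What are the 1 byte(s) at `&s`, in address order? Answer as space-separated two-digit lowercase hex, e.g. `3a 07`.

61

mode:2 = 1 → 0x1 << 0 → word 0x01
bank:5 = 24 → 0x18 << 2 → word 0x61
ver:1 = 0 → 0x0 << 7 → word 0x61
word = 0x61 → little-endian bytes:
  [0]=0x61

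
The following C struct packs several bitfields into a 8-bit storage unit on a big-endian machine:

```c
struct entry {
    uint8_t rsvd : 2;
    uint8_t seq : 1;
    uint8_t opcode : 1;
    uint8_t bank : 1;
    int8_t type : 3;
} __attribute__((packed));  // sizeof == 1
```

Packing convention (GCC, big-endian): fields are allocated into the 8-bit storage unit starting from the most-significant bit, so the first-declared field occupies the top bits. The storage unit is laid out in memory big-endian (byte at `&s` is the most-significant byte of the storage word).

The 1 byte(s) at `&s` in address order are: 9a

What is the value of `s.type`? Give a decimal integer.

[0]=0x9a (big-endian) → word 0x9a
rsvd:2 @ bit 6 → (0x9a>>6)&0x3 = 0x2
seq:1 @ bit 5 → (0x9a>>5)&0x1 = 0x0
opcode:1 @ bit 4 → (0x9a>>4)&0x1 = 0x1
bank:1 @ bit 3 → (0x9a>>3)&0x1 = 0x1
type:3 @ bit 0 → (0x9a>>0)&0x7 = 0x2  ←
type signed 3b, MSB=0: value = 2

2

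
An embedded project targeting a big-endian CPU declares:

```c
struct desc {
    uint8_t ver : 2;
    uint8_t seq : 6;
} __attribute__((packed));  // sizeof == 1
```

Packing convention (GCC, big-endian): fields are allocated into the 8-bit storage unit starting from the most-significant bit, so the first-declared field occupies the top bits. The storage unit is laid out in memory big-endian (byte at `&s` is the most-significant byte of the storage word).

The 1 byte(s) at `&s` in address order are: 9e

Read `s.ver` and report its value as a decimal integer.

2

[0]=0x9e (big-endian) → word 0x9e
ver:2 @ bit 6 → (0x9e>>6)&0x3 = 0x2  ←
seq:6 @ bit 0 → (0x9e>>0)&0x3f = 0x1e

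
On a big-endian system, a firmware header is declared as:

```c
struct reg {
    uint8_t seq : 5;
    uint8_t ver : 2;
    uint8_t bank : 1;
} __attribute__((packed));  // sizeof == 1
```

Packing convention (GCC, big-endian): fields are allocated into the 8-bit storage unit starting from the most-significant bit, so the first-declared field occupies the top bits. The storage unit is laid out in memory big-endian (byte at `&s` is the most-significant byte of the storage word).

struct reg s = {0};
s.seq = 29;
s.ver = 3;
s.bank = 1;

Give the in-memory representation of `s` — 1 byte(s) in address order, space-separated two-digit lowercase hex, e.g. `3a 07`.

ef

seq (5b) val=29 bits=0x1d at bit 3: 0xe8
ver (2b) val=3 bits=0x3 at bit 1: 0xee
bank (1b) val=1 bits=0x1 at bit 0: 0xef
word = 0xef → big-endian bytes:
  [0]=0xef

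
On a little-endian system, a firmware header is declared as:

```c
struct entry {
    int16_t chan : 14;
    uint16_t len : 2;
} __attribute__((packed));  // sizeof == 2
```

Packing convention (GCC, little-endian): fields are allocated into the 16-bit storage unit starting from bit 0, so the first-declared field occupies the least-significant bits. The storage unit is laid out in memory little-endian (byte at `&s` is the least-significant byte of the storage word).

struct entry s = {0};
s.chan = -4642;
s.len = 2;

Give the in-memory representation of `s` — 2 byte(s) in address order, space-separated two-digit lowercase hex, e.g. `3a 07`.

[0+:14] chan=-4642 & 0x3fff = 0x2dde; word=0x2dde
[14+:2] len=2 & 0x3 = 0x2; word=0xadde
word = 0xadde → little-endian bytes:
  [0]=0xde  [1]=0xad

de ad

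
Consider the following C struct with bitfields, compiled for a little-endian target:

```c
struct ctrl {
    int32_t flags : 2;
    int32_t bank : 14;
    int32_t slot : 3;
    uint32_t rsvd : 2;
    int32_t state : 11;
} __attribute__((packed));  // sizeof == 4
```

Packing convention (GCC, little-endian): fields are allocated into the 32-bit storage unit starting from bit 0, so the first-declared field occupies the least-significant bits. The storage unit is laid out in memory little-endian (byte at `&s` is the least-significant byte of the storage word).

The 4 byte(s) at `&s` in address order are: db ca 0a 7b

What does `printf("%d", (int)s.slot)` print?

2

[0]=0xdb [1]=0xca [2]=0x0a [3]=0x7b (little-endian) → word 0x7b0acadb
flags [0+:2] = (word>>0) & 0x3 = 3
bank [2+:14] = (word>>2) & 0x3fff = 12982
slot [16+:3] = (word>>16) & 0x7 = 2  ←
rsvd [19+:2] = (word>>19) & 0x3 = 1
state [21+:11] = (word>>21) & 0x7ff = 984
slot signed 3b, MSB=0: value = 2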